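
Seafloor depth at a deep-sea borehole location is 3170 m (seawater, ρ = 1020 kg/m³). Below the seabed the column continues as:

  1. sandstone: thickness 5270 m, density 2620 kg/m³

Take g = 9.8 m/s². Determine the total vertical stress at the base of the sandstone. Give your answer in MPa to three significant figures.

seawater: 1020 kg/m³ × 9.8 m/s² × 3170 m = 3.169×10^7 Pa = 31.69 MPa
sandstone: 2620 kg/m³ × 9.8 m/s² × 5270 m = 1.353×10^8 Pa = 135.3 MPa
Total = 31.69 + 135.3 = 167.00 MPa

167 MPa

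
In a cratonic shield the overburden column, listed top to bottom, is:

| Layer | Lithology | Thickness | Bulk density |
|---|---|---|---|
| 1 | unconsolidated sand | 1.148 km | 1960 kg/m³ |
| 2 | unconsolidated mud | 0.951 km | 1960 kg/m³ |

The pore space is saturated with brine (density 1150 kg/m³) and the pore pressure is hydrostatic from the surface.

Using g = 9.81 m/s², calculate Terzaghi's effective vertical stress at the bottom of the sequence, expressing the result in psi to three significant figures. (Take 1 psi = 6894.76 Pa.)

2420 psi

Overburden (lithostatic) stress σ_v:
unconsolidated sand: 1960 kg/m³ × 9.81 m/s² × 1148 m = 2.207×10^7 Pa = 22.07 MPa
unconsolidated mud: 1960 kg/m³ × 9.81 m/s² × 951 m = 1.829×10^7 Pa = 18.29 MPa
Total = 22.07 + 18.29 = 40.359 MPa
Pore pressure P_p = 1150 kg/m³ × 9.81 m/s² × 2099 m = 2.368×10^7 Pa = 23.68 MPa
Effective stress σ' = σ_v − P_p = 40.36 − 23.68 = 16.679 MPa = 2419.1 psi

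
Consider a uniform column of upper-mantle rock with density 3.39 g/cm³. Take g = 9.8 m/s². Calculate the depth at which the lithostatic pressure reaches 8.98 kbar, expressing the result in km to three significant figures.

h = P/(ρg) = 8.98 kbar / (3390 kg/m³ × 9.8 m/s²) = 8.980×10^8 Pa / 33222 Pa/m = 27030 m
= 27.030 km

27.0 km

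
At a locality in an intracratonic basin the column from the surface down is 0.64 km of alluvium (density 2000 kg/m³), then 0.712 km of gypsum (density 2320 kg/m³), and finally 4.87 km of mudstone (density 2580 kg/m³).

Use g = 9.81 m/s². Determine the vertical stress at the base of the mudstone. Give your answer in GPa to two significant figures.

0.15 GPa

alluvium: 2000 kg/m³ × 9.81 m/s² × 640 m = 1.256×10^7 Pa = 0.01256 GPa
gypsum: 2320 kg/m³ × 9.81 m/s² × 712 m = 1.620×10^7 Pa = 0.01620 GPa
mudstone: 2580 kg/m³ × 9.81 m/s² × 4870 m = 1.233×10^8 Pa = 0.1233 GPa
Total = 0.01256 + 0.01620 + 0.1233 = 0.15202 GPa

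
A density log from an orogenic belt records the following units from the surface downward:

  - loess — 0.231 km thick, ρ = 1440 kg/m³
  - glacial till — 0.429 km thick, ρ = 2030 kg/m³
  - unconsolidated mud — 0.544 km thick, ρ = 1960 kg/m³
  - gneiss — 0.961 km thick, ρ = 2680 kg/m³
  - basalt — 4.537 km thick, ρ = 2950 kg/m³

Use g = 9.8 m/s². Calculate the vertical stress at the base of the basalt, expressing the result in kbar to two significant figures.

loess: 1440 kg/m³ × 9.8 m/s² × 231 m = 3.260×10^6 Pa = 0.03260 kbar
glacial till: 2030 kg/m³ × 9.8 m/s² × 429 m = 8.535×10^6 Pa = 0.08535 kbar
unconsolidated mud: 1960 kg/m³ × 9.8 m/s² × 544 m = 1.045×10^7 Pa = 0.1045 kbar
gneiss: 2680 kg/m³ × 9.8 m/s² × 961 m = 2.524×10^7 Pa = 0.2524 kbar
basalt: 2950 kg/m³ × 9.8 m/s² × 4537 m = 1.312×10^8 Pa = 1.312 kbar
Total = 0.03260 + 0.08535 + 0.1045 + 0.2524 + 1.312 = 1.7865 kbar

1.8 kbar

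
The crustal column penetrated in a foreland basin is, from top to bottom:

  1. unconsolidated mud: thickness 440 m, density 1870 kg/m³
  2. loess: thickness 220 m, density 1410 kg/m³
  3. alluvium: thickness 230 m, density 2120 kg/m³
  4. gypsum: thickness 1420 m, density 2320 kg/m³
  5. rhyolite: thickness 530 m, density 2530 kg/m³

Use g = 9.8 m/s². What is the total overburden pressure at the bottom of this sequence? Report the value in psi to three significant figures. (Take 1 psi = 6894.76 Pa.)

unconsolidated mud: 1870 kg/m³ × 9.8 m/s² × 440 m = 8.063×10^6 Pa = 1170 psi
loess: 1410 kg/m³ × 9.8 m/s² × 220 m = 3.040×10^6 Pa = 440.9 psi
alluvium: 2120 kg/m³ × 9.8 m/s² × 230 m = 4.778×10^6 Pa = 693.1 psi
gypsum: 2320 kg/m³ × 9.8 m/s² × 1420 m = 3.229×10^7 Pa = 4683 psi
rhyolite: 2530 kg/m³ × 9.8 m/s² × 530 m = 1.314×10^7 Pa = 1906 psi
Total = 1170 + 440.9 + 693.1 + 4683 + 1906 = 8891.9 psi

8890 psi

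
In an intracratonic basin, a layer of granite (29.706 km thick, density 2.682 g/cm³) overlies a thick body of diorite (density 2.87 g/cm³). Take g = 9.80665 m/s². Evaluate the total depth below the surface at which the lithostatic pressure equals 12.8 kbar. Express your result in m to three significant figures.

Pressure at base of upper layers: 2682×9.80665×29706 = 7.813×10^8 Pa = 7.813 kbar
Remaining pressure to be supplied by diorite: 1.280×10^9 − 7.813×10^8 = 4.987×10^8 Pa
Additional depth in diorite = 4.987×10^8 Pa / (2870 kg/m³ × 9.80665 m/s²) = 17719 m
Total depth = 29706 m + 17719 m = 47425 m

47400 m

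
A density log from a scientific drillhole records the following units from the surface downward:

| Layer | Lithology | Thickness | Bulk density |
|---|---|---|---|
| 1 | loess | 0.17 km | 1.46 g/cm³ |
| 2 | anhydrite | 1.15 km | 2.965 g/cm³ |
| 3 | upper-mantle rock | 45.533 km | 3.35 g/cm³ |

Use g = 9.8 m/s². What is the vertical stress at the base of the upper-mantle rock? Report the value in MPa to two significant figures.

loess: 1460 kg/m³ × 9.8 m/s² × 170 m = 2.432×10^6 Pa = 2.432 MPa
anhydrite: 2965 kg/m³ × 9.8 m/s² × 1150 m = 3.342×10^7 Pa = 33.42 MPa
upper-mantle rock: 3350 kg/m³ × 9.8 m/s² × 45533 m = 1.495×10^9 Pa = 1495 MPa
Total = 2.432 + 33.42 + 1495 = 1530.7 MPa

1500 MPa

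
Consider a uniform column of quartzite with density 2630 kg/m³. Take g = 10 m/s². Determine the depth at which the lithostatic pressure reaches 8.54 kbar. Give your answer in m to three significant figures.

32500 m

h = P/(ρg) = 8.54 kbar / (2630 kg/m³ × 10 m/s²) = 8.540×10^8 Pa / 26300 Pa/m = 32471 m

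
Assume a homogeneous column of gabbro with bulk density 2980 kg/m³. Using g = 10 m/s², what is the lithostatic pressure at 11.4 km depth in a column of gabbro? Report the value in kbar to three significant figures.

3.40 kbar

gabbro: 2980 kg/m³ × 10 m/s² × 11400 m = 3.397×10^8 Pa = 3.397 kbar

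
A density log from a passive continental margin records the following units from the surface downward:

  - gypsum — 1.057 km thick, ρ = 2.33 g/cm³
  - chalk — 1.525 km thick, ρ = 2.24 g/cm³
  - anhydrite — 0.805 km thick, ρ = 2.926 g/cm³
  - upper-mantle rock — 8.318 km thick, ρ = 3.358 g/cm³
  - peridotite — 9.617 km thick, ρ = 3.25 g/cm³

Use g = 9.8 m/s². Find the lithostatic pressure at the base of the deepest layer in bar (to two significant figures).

gypsum: 2330 kg/m³ × 9.8 m/s² × 1057 m = 2.414×10^7 Pa = 241.4 bar
chalk: 2240 kg/m³ × 9.8 m/s² × 1525 m = 3.348×10^7 Pa = 334.8 bar
anhydrite: 2926 kg/m³ × 9.8 m/s² × 805 m = 2.308×10^7 Pa = 230.8 bar
upper-mantle rock: 3358 kg/m³ × 9.8 m/s² × 8318 m = 2.737×10^8 Pa = 2737 bar
peridotite: 3250 kg/m³ × 9.8 m/s² × 9617 m = 3.063×10^8 Pa = 3063 bar
Total = 241.4 + 334.8 + 230.8 + 2737 + 3063 = 6607.3 bar

6600 bar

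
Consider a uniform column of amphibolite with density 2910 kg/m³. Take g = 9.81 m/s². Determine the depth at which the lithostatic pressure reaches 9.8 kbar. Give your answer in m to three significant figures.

34300 m

h = P/(ρg) = 9.8 kbar / (2910 kg/m³ × 9.81 m/s²) = 9.800×10^8 Pa / 28547 Pa/m = 34329 m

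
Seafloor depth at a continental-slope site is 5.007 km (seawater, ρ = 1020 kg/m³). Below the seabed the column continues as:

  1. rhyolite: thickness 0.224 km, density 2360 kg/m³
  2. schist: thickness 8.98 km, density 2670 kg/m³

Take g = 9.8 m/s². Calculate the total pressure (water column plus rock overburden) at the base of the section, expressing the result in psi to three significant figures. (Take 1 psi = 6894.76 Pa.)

seawater: 1020 kg/m³ × 9.8 m/s² × 5007 m = 5.005×10^7 Pa = 7259 psi
rhyolite: 2360 kg/m³ × 9.8 m/s² × 224 m = 5.181×10^6 Pa = 751.4 psi
schist: 2670 kg/m³ × 9.8 m/s² × 8980 m = 2.350×10^8 Pa = 34080 psi
Total = 7259 + 751.4 + 34080 = 42090 psi

42100 psi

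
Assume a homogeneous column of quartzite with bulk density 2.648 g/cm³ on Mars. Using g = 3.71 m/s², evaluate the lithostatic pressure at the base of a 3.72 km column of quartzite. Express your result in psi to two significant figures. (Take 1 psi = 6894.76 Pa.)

quartzite: 2648 kg/m³ × 3.71 m/s² × 3720 m = 3.655×10^7 Pa = 5300 psi

5300 psi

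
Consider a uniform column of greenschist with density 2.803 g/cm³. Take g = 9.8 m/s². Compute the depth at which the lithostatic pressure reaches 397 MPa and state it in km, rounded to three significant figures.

14.5 km

h = P/(ρg) = 397 MPa / (2803 kg/m³ × 9.8 m/s²) = 3.970×10^8 Pa / 27469 Pa/m = 14452 m
= 14.452 km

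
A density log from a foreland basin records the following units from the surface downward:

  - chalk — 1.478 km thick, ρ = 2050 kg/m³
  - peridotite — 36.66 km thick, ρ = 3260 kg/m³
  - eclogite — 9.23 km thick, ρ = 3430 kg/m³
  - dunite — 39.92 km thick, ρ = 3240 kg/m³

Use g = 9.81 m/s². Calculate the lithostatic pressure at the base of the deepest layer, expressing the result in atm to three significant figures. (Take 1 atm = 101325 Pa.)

chalk: 2050 kg/m³ × 9.81 m/s² × 1478 m = 2.972×10^7 Pa = 293.3 atm
peridotite: 3260 kg/m³ × 9.81 m/s² × 36660 m = 1.172×10^9 Pa = 11571 atm
eclogite: 3430 kg/m³ × 9.81 m/s² × 9230 m = 3.106×10^8 Pa = 3065 atm
dunite: 3240 kg/m³ × 9.81 m/s² × 39920 m = 1.269×10^9 Pa = 12522 atm
Total = 293.3 + 11571 + 3065 + 12522 = 27452 atm

27500 atm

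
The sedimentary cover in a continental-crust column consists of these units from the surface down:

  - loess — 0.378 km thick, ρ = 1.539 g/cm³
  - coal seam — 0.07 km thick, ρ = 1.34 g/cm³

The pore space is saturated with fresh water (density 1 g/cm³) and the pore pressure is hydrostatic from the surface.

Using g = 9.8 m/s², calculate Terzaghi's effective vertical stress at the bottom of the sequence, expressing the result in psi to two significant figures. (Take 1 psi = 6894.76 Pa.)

Overburden (lithostatic) stress σ_v:
loess: 1539 kg/m³ × 9.8 m/s² × 378 m = 5.701×10^6 Pa = 5.701 MPa
coal seam: 1340 kg/m³ × 9.8 m/s² × 70 m = 9.192×10^5 Pa = 0.9192 MPa
Total = 5.701 + 0.9192 = 6.6203 MPa
Pore pressure P_p = 1000 kg/m³ × 9.8 m/s² × 448 m = 4.390×10^6 Pa = 4.390 MPa
Effective stress σ' = σ_v − P_p = 6.620 − 4.390 = 2.2299 MPa = 323.42 psi

320 psi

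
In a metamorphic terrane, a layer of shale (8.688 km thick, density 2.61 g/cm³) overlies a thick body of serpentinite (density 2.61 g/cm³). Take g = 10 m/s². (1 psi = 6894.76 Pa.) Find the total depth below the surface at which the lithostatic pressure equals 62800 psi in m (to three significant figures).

Pressure at base of upper layers: 2610×10×8688 = 2.268×10^8 Pa = 32888 psi
Remaining pressure to be supplied by serpentinite: 4.330×10^8 − 2.268×10^8 = 2.062×10^8 Pa
Additional depth in serpentinite = 2.062×10^8 Pa / (2610 kg/m³ × 10 m/s²) = 7901.7 m
Total depth = 8688 m + 7901.7 m = 16590 m

16600 m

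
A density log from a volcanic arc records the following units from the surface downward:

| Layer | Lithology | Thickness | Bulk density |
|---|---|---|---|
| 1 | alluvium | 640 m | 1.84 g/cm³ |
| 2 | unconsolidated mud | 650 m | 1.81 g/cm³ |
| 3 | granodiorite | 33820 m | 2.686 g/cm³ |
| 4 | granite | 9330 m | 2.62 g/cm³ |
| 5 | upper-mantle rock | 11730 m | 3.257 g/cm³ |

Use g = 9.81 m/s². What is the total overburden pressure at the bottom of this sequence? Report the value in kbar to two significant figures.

alluvium: 1840 kg/m³ × 9.81 m/s² × 640 m = 1.155×10^7 Pa = 0.1155 kbar
unconsolidated mud: 1810 kg/m³ × 9.81 m/s² × 650 m = 1.154×10^7 Pa = 0.1154 kbar
granodiorite: 2686 kg/m³ × 9.81 m/s² × 33820 m = 8.911×10^8 Pa = 8.911 kbar
granite: 2620 kg/m³ × 9.81 m/s² × 9330 m = 2.398×10^8 Pa = 2.398 kbar
upper-mantle rock: 3257 kg/m³ × 9.81 m/s² × 11730 m = 3.748×10^8 Pa = 3.748 kbar
Total = 0.1155 + 0.1154 + 8.911 + 2.398 + 3.748 = 15.288 kbar

15 kbar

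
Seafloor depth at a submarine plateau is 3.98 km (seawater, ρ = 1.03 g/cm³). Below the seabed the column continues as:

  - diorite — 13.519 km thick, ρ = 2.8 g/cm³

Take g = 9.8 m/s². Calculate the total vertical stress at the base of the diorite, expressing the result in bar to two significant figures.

seawater: 1030 kg/m³ × 9.8 m/s² × 3980 m = 4.017×10^7 Pa = 401.7 bar
diorite: 2800 kg/m³ × 9.8 m/s² × 13519 m = 3.710×10^8 Pa = 3710 bar
Total = 401.7 + 3710 = 4111.4 bar

4100 bar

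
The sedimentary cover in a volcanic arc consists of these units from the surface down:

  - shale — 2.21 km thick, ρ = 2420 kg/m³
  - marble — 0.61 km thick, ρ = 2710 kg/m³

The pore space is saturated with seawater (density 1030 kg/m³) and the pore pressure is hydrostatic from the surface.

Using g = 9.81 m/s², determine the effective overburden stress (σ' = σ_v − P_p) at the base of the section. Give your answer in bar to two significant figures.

400 bar

Overburden (lithostatic) stress σ_v:
shale: 2420 kg/m³ × 9.81 m/s² × 2210 m = 5.247×10^7 Pa = 52.47 MPa
marble: 2710 kg/m³ × 9.81 m/s² × 610 m = 1.622×10^7 Pa = 16.22 MPa
Total = 52.47 + 16.22 = 68.683 MPa
Pore pressure P_p = 1030 kg/m³ × 9.81 m/s² × 2820 m = 2.849×10^7 Pa = 28.49 MPa
Effective stress σ' = σ_v − P_p = 68.68 − 28.49 = 40.189 MPa = 401.89 bar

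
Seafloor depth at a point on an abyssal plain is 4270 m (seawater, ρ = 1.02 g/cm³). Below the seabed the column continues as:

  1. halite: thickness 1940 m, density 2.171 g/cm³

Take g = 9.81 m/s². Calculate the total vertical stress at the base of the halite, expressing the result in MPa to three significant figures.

84.0 MPa

seawater: 1020 kg/m³ × 9.81 m/s² × 4270 m = 4.273×10^7 Pa = 42.73 MPa
halite: 2171 kg/m³ × 9.81 m/s² × 1940 m = 4.132×10^7 Pa = 41.32 MPa
Total = 42.73 + 41.32 = 84.044 MPa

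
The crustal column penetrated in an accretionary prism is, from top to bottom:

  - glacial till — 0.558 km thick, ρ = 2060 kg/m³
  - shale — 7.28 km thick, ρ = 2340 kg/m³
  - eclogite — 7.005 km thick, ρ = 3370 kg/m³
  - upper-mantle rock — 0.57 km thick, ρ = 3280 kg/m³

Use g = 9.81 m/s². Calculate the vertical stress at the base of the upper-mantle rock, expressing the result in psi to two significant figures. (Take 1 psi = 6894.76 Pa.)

glacial till: 2060 kg/m³ × 9.81 m/s² × 558 m = 1.128×10^7 Pa = 1636 psi
shale: 2340 kg/m³ × 9.81 m/s² × 7280 m = 1.671×10^8 Pa = 24238 psi
eclogite: 3370 kg/m³ × 9.81 m/s² × 7005 m = 2.316×10^8 Pa = 33588 psi
upper-mantle rock: 3280 kg/m³ × 9.81 m/s² × 570 m = 1.834×10^7 Pa = 2660 psi
Total = 1636 + 24238 + 33588 + 2660 = 62122 psi

62000 psi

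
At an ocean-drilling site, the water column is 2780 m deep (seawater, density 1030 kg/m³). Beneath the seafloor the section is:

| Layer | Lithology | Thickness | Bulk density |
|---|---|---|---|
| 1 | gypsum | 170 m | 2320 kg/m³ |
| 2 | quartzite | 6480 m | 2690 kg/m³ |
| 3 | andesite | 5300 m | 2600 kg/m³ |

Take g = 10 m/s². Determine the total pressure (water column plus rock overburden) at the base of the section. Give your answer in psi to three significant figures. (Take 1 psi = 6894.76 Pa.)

50000 psi

seawater: 1030 kg/m³ × 10 m/s² × 2780 m = 2.863×10^7 Pa = 4153 psi
gypsum: 2320 kg/m³ × 10 m/s² × 170 m = 3.944×10^6 Pa = 572.0 psi
quartzite: 2690 kg/m³ × 10 m/s² × 6480 m = 1.743×10^8 Pa = 25282 psi
andesite: 2600 kg/m³ × 10 m/s² × 5300 m = 1.378×10^8 Pa = 19986 psi
Total = 4153 + 572.0 + 25282 + 19986 = 49993 psi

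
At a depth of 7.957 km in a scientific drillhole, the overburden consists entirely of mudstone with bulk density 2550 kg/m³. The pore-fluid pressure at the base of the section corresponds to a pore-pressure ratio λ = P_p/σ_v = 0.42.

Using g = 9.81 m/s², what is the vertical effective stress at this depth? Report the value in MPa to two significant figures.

Overburden (lithostatic) stress σ_v:
mudstone: 2550 kg/m³ × 9.81 m/s² × 7957 m = 1.990×10^8 Pa = 199.0 MPa
Pore pressure P_p = λ·σ_v = 0.42 × 199.0 MPa = 83.60 MPa
Effective stress σ' = σ_v − P_p = 199.0 − 83.60 = 115.45 MPa

120 MPa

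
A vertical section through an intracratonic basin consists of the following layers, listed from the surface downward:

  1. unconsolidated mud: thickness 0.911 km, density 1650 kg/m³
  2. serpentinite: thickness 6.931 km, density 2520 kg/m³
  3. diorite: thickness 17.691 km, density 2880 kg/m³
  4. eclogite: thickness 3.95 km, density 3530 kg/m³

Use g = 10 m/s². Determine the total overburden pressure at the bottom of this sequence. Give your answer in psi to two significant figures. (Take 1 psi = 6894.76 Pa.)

unconsolidated mud: 1650 kg/m³ × 10 m/s² × 911 m = 1.503×10^7 Pa = 2180 psi
serpentinite: 2520 kg/m³ × 10 m/s² × 6931 m = 1.747×10^8 Pa = 25332 psi
diorite: 2880 kg/m³ × 10 m/s² × 17691 m = 5.095×10^8 Pa = 73897 psi
eclogite: 3530 kg/m³ × 10 m/s² × 3950 m = 1.394×10^8 Pa = 20223 psi
Total = 2180 + 25332 + 73897 + 20223 = 1.2163×10^5 psi

120000 psi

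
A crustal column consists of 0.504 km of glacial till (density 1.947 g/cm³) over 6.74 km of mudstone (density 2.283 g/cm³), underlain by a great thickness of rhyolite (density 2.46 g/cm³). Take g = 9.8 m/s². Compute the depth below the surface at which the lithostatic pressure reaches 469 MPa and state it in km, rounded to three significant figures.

20.0 km

Pressure at base of upper layers: 1947×9.8×504 + 2283×9.8×6740 = 1.604×10^8 Pa = 160.4 MPa
Remaining pressure to be supplied by rhyolite: 4.690×10^8 − 1.604×10^8 = 3.086×10^8 Pa
Additional depth in rhyolite = 3.086×10^8 Pa / (2460 kg/m³ × 9.8 m/s²) = 12800 m
Total depth = 7244 m + 12800 m = 20044 m
= 20.044 km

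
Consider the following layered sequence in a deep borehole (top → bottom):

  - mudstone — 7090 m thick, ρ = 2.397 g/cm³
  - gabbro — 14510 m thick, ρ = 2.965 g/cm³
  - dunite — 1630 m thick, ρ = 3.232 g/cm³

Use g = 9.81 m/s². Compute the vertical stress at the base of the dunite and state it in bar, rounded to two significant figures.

6400 bar

mudstone: 2397 kg/m³ × 9.81 m/s² × 7090 m = 1.667×10^8 Pa = 1667 bar
gabbro: 2965 kg/m³ × 9.81 m/s² × 14510 m = 4.220×10^8 Pa = 4220 bar
dunite: 3232 kg/m³ × 9.81 m/s² × 1630 m = 5.168×10^7 Pa = 516.8 bar
Total = 1667 + 4220 + 516.8 = 6404.5 bar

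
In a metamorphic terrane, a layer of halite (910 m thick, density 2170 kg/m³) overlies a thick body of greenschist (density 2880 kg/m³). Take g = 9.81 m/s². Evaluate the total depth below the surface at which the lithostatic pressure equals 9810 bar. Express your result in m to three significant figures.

34900 m

Pressure at base of upper layers: 2170×9.81×910 = 1.937×10^7 Pa = 193.7 bar
Remaining pressure to be supplied by greenschist: 9.810×10^8 − 1.937×10^7 = 9.616×10^8 Pa
Additional depth in greenschist = 9.616×10^8 Pa / (2880 kg/m³ × 9.81 m/s²) = 34037 m
Total depth = 910 m + 34037 m = 34947 m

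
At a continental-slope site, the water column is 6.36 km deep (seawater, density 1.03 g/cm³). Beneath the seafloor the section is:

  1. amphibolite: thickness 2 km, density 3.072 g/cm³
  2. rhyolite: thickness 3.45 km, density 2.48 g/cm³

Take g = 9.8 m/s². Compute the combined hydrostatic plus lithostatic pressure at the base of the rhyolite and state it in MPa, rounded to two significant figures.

seawater: 1030 kg/m³ × 9.8 m/s² × 6360 m = 6.420×10^7 Pa = 64.20 MPa
amphibolite: 3072 kg/m³ × 9.8 m/s² × 2000 m = 6.021×10^7 Pa = 60.21 MPa
rhyolite: 2480 kg/m³ × 9.8 m/s² × 3450 m = 8.385×10^7 Pa = 83.85 MPa
Total = 64.20 + 60.21 + 83.85 = 208.26 MPa

210 MPa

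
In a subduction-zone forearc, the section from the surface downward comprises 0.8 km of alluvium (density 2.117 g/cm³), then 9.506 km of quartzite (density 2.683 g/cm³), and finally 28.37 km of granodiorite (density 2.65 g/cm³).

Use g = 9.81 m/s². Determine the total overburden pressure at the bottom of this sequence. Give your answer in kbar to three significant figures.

10.0 kbar

alluvium: 2117 kg/m³ × 9.81 m/s² × 800 m = 1.661×10^7 Pa = 0.1661 kbar
quartzite: 2683 kg/m³ × 9.81 m/s² × 9506 m = 2.502×10^8 Pa = 2.502 kbar
granodiorite: 2650 kg/m³ × 9.81 m/s² × 28370 m = 7.375×10^8 Pa = 7.375 kbar
Total = 0.1661 + 2.502 + 7.375 = 10.043 kbar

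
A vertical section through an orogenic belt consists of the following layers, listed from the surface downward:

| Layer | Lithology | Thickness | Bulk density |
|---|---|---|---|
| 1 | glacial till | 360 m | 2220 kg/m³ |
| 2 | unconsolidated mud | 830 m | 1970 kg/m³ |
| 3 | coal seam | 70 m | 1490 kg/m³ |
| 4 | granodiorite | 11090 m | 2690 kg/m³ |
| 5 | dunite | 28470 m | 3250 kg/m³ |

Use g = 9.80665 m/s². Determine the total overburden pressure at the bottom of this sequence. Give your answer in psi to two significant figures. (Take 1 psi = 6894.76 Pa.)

180000 psi

glacial till: 2220 kg/m³ × 9.80665 m/s² × 360 m = 7.837×10^6 Pa = 1137 psi
unconsolidated mud: 1970 kg/m³ × 9.80665 m/s² × 830 m = 1.603×10^7 Pa = 2326 psi
coal seam: 1490 kg/m³ × 9.80665 m/s² × 70 m = 1.023×10^6 Pa = 148.3 psi
granodiorite: 2690 kg/m³ × 9.80665 m/s² × 11090 m = 2.926×10^8 Pa = 42431 psi
dunite: 3250 kg/m³ × 9.80665 m/s² × 28470 m = 9.074×10^8 Pa = 1.316×10^5 psi
Total = 1137 + 2326 + 148.3 + 42431 + 1.316×10^5 = 1.7765×10^5 psi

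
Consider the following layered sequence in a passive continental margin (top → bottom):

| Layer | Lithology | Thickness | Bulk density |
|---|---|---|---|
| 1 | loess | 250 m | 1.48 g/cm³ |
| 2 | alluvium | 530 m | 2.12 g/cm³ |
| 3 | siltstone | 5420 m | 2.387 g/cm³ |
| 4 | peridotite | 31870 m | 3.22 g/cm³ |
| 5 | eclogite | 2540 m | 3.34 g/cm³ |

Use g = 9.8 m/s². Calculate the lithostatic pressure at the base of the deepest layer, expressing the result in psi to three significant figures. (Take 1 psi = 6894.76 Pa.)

loess: 1480 kg/m³ × 9.8 m/s² × 250 m = 3.626×10^6 Pa = 525.9 psi
alluvium: 2120 kg/m³ × 9.8 m/s² × 530 m = 1.101×10^7 Pa = 1597 psi
siltstone: 2387 kg/m³ × 9.8 m/s² × 5420 m = 1.268×10^8 Pa = 18389 psi
peridotite: 3220 kg/m³ × 9.8 m/s² × 31870 m = 1.006×10^9 Pa = 1.459×10^5 psi
eclogite: 3340 kg/m³ × 9.8 m/s² × 2540 m = 8.314×10^7 Pa = 12058 psi
Total = 525.9 + 1597 + 18389 + 1.459×10^5 + 12058 = 1.7843×10^5 psi

178000 psi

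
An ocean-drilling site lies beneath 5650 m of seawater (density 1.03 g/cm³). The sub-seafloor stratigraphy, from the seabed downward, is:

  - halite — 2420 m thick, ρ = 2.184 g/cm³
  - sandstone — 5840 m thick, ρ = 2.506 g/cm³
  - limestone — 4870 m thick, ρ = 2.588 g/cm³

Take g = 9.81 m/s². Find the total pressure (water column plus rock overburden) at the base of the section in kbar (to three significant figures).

3.76 kbar

seawater: 1030 kg/m³ × 9.81 m/s² × 5650 m = 5.709×10^7 Pa = 0.5709 kbar
halite: 2184 kg/m³ × 9.81 m/s² × 2420 m = 5.185×10^7 Pa = 0.5185 kbar
sandstone: 2506 kg/m³ × 9.81 m/s² × 5840 m = 1.436×10^8 Pa = 1.436 kbar
limestone: 2588 kg/m³ × 9.81 m/s² × 4870 m = 1.236×10^8 Pa = 1.236 kbar
Total = 0.5709 + 0.5185 + 1.436 + 1.236 = 3.7615 kbar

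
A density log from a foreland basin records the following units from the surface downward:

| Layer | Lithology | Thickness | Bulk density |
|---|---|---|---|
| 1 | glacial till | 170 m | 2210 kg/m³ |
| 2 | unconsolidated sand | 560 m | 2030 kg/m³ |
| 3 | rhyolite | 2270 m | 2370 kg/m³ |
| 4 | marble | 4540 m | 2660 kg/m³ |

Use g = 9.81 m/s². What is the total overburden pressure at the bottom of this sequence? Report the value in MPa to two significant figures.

190 MPa

glacial till: 2210 kg/m³ × 9.81 m/s² × 170 m = 3.686×10^6 Pa = 3.686 MPa
unconsolidated sand: 2030 kg/m³ × 9.81 m/s² × 560 m = 1.115×10^7 Pa = 11.15 MPa
rhyolite: 2370 kg/m³ × 9.81 m/s² × 2270 m = 5.278×10^7 Pa = 52.78 MPa
marble: 2660 kg/m³ × 9.81 m/s² × 4540 m = 1.185×10^8 Pa = 118.5 MPa
Total = 3.686 + 11.15 + 52.78 + 118.5 = 186.08 MPa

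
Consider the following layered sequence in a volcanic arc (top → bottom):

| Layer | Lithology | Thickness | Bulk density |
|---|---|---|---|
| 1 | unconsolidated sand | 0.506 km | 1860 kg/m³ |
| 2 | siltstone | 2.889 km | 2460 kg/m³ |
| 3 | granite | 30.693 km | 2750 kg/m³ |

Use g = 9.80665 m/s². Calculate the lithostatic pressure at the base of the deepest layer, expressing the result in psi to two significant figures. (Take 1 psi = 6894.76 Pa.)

unconsolidated sand: 1860 kg/m³ × 9.80665 m/s² × 506 m = 9.230×10^6 Pa = 1339 psi
siltstone: 2460 kg/m³ × 9.80665 m/s² × 2889 m = 6.970×10^7 Pa = 10108 psi
granite: 2750 kg/m³ × 9.80665 m/s² × 30693 m = 8.277×10^8 Pa = 1.201×10^5 psi
Total = 1339 + 10108 + 1.201×10^5 = 1.3150×10^5 psi

130000 psi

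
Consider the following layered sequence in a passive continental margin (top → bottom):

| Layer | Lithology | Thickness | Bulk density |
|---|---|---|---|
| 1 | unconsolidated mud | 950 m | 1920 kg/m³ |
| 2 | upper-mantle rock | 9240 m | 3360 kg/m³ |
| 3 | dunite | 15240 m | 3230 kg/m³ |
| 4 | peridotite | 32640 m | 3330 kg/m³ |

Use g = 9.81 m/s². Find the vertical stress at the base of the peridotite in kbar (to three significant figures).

unconsolidated mud: 1920 kg/m³ × 9.81 m/s² × 950 m = 1.789×10^7 Pa = 0.1789 kbar
upper-mantle rock: 3360 kg/m³ × 9.81 m/s² × 9240 m = 3.046×10^8 Pa = 3.046 kbar
dunite: 3230 kg/m³ × 9.81 m/s² × 15240 m = 4.829×10^8 Pa = 4.829 kbar
peridotite: 3330 kg/m³ × 9.81 m/s² × 32640 m = 1.066×10^9 Pa = 10.66 kbar
Total = 0.1789 + 3.046 + 4.829 + 10.66 = 18.716 kbar

18.7 kbar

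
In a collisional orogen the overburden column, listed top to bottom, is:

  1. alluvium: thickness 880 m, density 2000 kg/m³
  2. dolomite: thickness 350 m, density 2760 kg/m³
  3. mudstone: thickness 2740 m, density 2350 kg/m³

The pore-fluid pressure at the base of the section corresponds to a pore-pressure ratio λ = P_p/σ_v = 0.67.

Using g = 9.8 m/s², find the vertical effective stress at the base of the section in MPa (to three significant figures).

29.6 MPa

Overburden (lithostatic) stress σ_v:
alluvium: 2000 kg/m³ × 9.8 m/s² × 880 m = 1.725×10^7 Pa = 17.25 MPa
dolomite: 2760 kg/m³ × 9.8 m/s² × 350 m = 9.467×10^6 Pa = 9.467 MPa
mudstone: 2350 kg/m³ × 9.8 m/s² × 2740 m = 6.310×10^7 Pa = 63.10 MPa
Total = 17.25 + 9.467 + 63.10 = 89.817 MPa
Pore pressure P_p = λ·σ_v = 0.67 × 89.82 MPa = 60.18 MPa
Effective stress σ' = σ_v − P_p = 89.82 − 60.18 = 29.640 MPa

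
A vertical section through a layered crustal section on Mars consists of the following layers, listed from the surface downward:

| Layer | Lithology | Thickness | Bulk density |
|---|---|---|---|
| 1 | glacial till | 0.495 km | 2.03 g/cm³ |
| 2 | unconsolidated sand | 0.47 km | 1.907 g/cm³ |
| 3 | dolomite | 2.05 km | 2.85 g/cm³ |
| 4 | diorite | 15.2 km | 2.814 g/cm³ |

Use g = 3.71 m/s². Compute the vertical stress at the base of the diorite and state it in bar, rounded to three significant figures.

1870 bar

glacial till: 2030 kg/m³ × 3.71 m/s² × 495 m = 3.728×10^6 Pa = 37.28 bar
unconsolidated sand: 1907 kg/m³ × 3.71 m/s² × 470 m = 3.325×10^6 Pa = 33.25 bar
dolomite: 2850 kg/m³ × 3.71 m/s² × 2050 m = 2.168×10^7 Pa = 216.8 bar
diorite: 2814 kg/m³ × 3.71 m/s² × 15200 m = 1.587×10^8 Pa = 1587 bar
Total = 37.28 + 33.25 + 216.8 + 1587 = 1874.2 bar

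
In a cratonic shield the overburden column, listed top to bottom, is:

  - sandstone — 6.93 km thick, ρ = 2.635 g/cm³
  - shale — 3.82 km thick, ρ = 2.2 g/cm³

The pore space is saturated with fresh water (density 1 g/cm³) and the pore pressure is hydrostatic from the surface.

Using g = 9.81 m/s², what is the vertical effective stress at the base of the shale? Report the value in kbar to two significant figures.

1.6 kbar

Overburden (lithostatic) stress σ_v:
sandstone: 2635 kg/m³ × 9.81 m/s² × 6930 m = 1.791×10^8 Pa = 179.1 MPa
shale: 2200 kg/m³ × 9.81 m/s² × 3820 m = 8.244×10^7 Pa = 82.44 MPa
Total = 179.1 + 82.44 = 261.58 MPa
Pore pressure P_p = 1000 kg/m³ × 9.81 m/s² × 10750 m = 1.055×10^8 Pa = 105.5 MPa
Effective stress σ' = σ_v − P_p = 261.6 − 105.5 = 156.12 MPa = 1.5612 kbar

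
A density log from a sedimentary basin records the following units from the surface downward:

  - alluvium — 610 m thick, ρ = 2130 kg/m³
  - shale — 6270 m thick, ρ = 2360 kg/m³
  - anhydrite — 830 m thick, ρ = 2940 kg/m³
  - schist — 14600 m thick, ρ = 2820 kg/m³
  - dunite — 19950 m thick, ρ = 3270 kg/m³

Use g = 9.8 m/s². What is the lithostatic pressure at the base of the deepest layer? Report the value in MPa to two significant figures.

1200 MPa

alluvium: 2130 kg/m³ × 9.8 m/s² × 610 m = 1.273×10^7 Pa = 12.73 MPa
shale: 2360 kg/m³ × 9.8 m/s² × 6270 m = 1.450×10^8 Pa = 145.0 MPa
anhydrite: 2940 kg/m³ × 9.8 m/s² × 830 m = 2.391×10^7 Pa = 23.91 MPa
schist: 2820 kg/m³ × 9.8 m/s² × 14600 m = 4.035×10^8 Pa = 403.5 MPa
dunite: 3270 kg/m³ × 9.8 m/s² × 19950 m = 6.393×10^8 Pa = 639.3 MPa
Total = 12.73 + 145.0 + 23.91 + 403.5 + 639.3 = 1224.5 MPa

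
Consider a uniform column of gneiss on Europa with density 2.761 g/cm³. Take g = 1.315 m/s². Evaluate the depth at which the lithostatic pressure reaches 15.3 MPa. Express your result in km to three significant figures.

h = P/(ρg) = 15.3 MPa / (2761 kg/m³ × 1.315 m/s²) = 1.530×10^7 Pa / 3630.7 Pa/m = 4214.0 m
= 4.2140 km

4.21 km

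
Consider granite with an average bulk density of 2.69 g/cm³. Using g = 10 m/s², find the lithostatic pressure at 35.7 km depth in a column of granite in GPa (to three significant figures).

0.960 GPa

granite: 2690 kg/m³ × 10 m/s² × 35700 m = 9.603×10^8 Pa = 0.9603 GPa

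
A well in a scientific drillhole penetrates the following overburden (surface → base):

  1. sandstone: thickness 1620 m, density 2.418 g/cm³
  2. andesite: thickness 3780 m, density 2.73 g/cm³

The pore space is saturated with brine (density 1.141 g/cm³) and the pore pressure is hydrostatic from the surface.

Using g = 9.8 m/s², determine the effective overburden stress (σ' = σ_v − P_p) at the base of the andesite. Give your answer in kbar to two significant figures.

0.79 kbar

Overburden (lithostatic) stress σ_v:
sandstone: 2418 kg/m³ × 9.8 m/s² × 1620 m = 3.839×10^7 Pa = 38.39 MPa
andesite: 2730 kg/m³ × 9.8 m/s² × 3780 m = 1.011×10^8 Pa = 101.1 MPa
Total = 38.39 + 101.1 = 139.52 MPa
Pore pressure P_p = 1141 kg/m³ × 9.8 m/s² × 5400 m = 6.038×10^7 Pa = 60.38 MPa
Effective stress σ' = σ_v − P_p = 139.5 − 60.38 = 79.137 MPa = 0.79137 kbar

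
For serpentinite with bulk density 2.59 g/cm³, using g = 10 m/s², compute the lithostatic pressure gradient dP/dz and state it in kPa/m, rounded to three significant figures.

dP/dz = ρg = 2590 kg/m³ × 10 m/s² = 25900 Pa/m
= 25900 Pa/m × (1 kPa/m / 1000.0 Pa/m) = 25.900 kPa/m

25.9 kPa/m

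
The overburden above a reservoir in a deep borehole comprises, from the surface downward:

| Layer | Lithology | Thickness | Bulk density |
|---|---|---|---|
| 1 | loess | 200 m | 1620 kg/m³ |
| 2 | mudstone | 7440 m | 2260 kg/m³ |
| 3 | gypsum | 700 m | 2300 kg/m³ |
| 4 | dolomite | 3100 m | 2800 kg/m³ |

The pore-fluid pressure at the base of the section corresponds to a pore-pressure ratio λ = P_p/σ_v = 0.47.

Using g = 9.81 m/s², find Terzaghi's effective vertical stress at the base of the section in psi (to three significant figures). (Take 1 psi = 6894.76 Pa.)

20700 psi

Overburden (lithostatic) stress σ_v:
loess: 1620 kg/m³ × 9.81 m/s² × 200 m = 3.178×10^6 Pa = 3.178 MPa
mudstone: 2260 kg/m³ × 9.81 m/s² × 7440 m = 1.649×10^8 Pa = 164.9 MPa
gypsum: 2300 kg/m³ × 9.81 m/s² × 700 m = 1.579×10^7 Pa = 15.79 MPa
dolomite: 2800 kg/m³ × 9.81 m/s² × 3100 m = 8.515×10^7 Pa = 85.15 MPa
Total = 3.178 + 164.9 + 15.79 + 85.15 = 269.07 MPa
Pore pressure P_p = λ·σ_v = 0.47 × 269.1 MPa = 126.5 MPa
Effective stress σ' = σ_v − P_p = 269.1 − 126.5 = 142.61 MPa = 20684 psi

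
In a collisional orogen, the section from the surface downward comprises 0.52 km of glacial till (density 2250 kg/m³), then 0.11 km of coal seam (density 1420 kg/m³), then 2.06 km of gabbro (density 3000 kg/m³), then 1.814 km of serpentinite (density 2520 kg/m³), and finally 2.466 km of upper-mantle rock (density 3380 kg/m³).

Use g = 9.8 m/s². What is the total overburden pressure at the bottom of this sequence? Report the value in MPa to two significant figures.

200 MPa

glacial till: 2250 kg/m³ × 9.8 m/s² × 520 m = 1.147×10^7 Pa = 11.47 MPa
coal seam: 1420 kg/m³ × 9.8 m/s² × 110 m = 1.531×10^6 Pa = 1.531 MPa
gabbro: 3000 kg/m³ × 9.8 m/s² × 2060 m = 6.056×10^7 Pa = 60.56 MPa
serpentinite: 2520 kg/m³ × 9.8 m/s² × 1814 m = 4.480×10^7 Pa = 44.80 MPa
upper-mantle rock: 3380 kg/m³ × 9.8 m/s² × 2466 m = 8.168×10^7 Pa = 81.68 MPa
Total = 11.47 + 1.531 + 60.56 + 44.80 + 81.68 = 200.04 MPa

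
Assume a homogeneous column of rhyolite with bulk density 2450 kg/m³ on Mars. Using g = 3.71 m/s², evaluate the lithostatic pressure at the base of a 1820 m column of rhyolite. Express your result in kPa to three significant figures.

16500 kPa

rhyolite: 2450 kg/m³ × 3.71 m/s² × 1820 m = 1.654×10^7 Pa = 16543 kPa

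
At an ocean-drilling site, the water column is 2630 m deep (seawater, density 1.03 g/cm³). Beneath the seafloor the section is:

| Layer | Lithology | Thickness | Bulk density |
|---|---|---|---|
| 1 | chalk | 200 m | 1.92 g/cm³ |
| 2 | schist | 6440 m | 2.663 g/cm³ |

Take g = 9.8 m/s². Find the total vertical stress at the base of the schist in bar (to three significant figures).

seawater: 1030 kg/m³ × 9.8 m/s² × 2630 m = 2.655×10^7 Pa = 265.5 bar
chalk: 1920 kg/m³ × 9.8 m/s² × 200 m = 3.763×10^6 Pa = 37.63 bar
schist: 2663 kg/m³ × 9.8 m/s² × 6440 m = 1.681×10^8 Pa = 1681 bar
Total = 265.5 + 37.63 + 1681 = 1983.8 bar

1980 bar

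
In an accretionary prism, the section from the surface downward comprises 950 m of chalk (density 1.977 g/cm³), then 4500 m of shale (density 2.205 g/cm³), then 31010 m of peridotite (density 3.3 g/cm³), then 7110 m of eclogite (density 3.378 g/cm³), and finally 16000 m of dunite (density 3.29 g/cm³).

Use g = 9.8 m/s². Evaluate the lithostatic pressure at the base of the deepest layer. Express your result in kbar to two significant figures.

19 kbar

chalk: 1977 kg/m³ × 9.8 m/s² × 950 m = 1.841×10^7 Pa = 0.1841 kbar
shale: 2205 kg/m³ × 9.8 m/s² × 4500 m = 9.724×10^7 Pa = 0.9724 kbar
peridotite: 3300 kg/m³ × 9.8 m/s² × 31010 m = 1.003×10^9 Pa = 10.03 kbar
eclogite: 3378 kg/m³ × 9.8 m/s² × 7110 m = 2.354×10^8 Pa = 2.354 kbar
dunite: 3290 kg/m³ × 9.8 m/s² × 16000 m = 5.159×10^8 Pa = 5.159 kbar
Total = 0.1841 + 0.9724 + 10.03 + 2.354 + 5.159 = 18.698 kbar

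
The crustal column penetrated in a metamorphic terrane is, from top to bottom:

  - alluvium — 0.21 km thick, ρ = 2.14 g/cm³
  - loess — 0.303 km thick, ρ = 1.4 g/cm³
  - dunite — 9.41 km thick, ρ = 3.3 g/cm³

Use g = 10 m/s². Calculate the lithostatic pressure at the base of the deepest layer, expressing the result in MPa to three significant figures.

319 MPa

alluvium: 2140 kg/m³ × 10 m/s² × 210 m = 4.494×10^6 Pa = 4.494 MPa
loess: 1400 kg/m³ × 10 m/s² × 303 m = 4.242×10^6 Pa = 4.242 MPa
dunite: 3300 kg/m³ × 10 m/s² × 9410 m = 3.105×10^8 Pa = 310.5 MPa
Total = 4.494 + 4.242 + 310.5 = 319.27 MPa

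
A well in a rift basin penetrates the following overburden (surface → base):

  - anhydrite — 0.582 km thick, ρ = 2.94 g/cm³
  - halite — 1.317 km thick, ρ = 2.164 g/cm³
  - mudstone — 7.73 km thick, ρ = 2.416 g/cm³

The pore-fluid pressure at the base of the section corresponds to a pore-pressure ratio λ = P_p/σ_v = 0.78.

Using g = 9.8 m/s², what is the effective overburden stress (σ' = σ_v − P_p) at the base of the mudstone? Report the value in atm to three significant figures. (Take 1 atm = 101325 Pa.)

Overburden (lithostatic) stress σ_v:
anhydrite: 2940 kg/m³ × 9.8 m/s² × 582 m = 1.677×10^7 Pa = 16.77 MPa
halite: 2164 kg/m³ × 9.8 m/s² × 1317 m = 2.793×10^7 Pa = 27.93 MPa
mudstone: 2416 kg/m³ × 9.8 m/s² × 7730 m = 1.830×10^8 Pa = 183.0 MPa
Total = 16.77 + 27.93 + 183.0 = 227.72 MPa
Pore pressure P_p = λ·σ_v = 0.78 × 227.7 MPa = 177.6 MPa
Effective stress σ' = σ_v − P_p = 227.7 − 177.6 = 50.098 MPa = 494.43 atm

494 atm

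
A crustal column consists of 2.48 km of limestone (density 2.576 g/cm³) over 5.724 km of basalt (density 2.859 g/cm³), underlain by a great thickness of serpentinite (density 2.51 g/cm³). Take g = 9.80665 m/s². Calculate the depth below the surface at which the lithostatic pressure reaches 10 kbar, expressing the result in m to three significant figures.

Pressure at base of upper layers: 2576×9.80665×2480 + 2859×9.80665×5724 = 2.231×10^8 Pa = 2.231 kbar
Remaining pressure to be supplied by serpentinite: 1.000×10^9 − 2.231×10^8 = 7.769×10^8 Pa
Additional depth in serpentinite = 7.769×10^8 Pa / (2510 kg/m³ × 9.80665 m/s²) = 31561 m
Total depth = 8204 m + 31561 m = 39765 m

39800 m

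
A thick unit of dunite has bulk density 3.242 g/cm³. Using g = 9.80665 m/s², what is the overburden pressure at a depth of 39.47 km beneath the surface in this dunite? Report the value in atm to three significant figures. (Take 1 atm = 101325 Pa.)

dunite: 3242 kg/m³ × 9.80665 m/s² × 39470 m = 1.255×10^9 Pa = 12385 atm

12400 atm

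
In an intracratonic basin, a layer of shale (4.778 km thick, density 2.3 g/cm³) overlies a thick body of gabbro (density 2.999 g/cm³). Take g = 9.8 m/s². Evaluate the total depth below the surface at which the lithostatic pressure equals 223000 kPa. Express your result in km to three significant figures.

Pressure at base of upper layers: 2300×9.8×4778 = 1.077×10^8 Pa = 1.077×10^5 kPa
Remaining pressure to be supplied by gabbro: 2.230×10^8 − 1.077×10^8 = 1.153×10^8 Pa
Additional depth in gabbro = 1.153×10^8 Pa / (2999 kg/m³ × 9.8 m/s²) = 3923.2 m
Total depth = 4778 m + 3923.2 m = 8701.2 m
= 8.7012 km

8.70 km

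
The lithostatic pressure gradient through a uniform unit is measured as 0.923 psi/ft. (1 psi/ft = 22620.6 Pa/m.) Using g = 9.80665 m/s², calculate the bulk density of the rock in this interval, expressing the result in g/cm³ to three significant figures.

ρ = (dP/dz)/g = 0.923 psi/ft / 9.80665 m/s² = 20879 Pa/m / 9.80665 m/s² = 2129.0 kg/m³
= 2.129 g/cm³

2.13 g/cm³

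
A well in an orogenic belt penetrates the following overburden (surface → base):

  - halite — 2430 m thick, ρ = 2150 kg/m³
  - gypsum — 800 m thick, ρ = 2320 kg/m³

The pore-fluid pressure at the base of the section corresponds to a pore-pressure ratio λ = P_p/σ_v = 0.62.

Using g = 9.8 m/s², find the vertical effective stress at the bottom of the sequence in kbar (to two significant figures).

0.26 kbar

Overburden (lithostatic) stress σ_v:
halite: 2150 kg/m³ × 9.8 m/s² × 2430 m = 5.120×10^7 Pa = 51.20 MPa
gypsum: 2320 kg/m³ × 9.8 m/s² × 800 m = 1.819×10^7 Pa = 18.19 MPa
Total = 51.20 + 18.19 = 69.389 MPa
Pore pressure P_p = λ·σ_v = 0.62 × 69.39 MPa = 43.02 MPa
Effective stress σ' = σ_v − P_p = 69.39 − 43.02 = 26.368 MPa = 0.26368 kbar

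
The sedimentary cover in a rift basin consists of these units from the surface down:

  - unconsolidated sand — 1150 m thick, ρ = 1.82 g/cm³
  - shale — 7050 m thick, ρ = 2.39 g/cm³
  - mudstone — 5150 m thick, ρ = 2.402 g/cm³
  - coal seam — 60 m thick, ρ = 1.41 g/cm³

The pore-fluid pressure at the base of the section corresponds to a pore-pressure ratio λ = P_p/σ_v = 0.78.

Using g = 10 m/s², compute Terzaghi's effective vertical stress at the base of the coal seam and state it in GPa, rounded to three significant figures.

0.0691 GPa

Overburden (lithostatic) stress σ_v:
unconsolidated sand: 1820 kg/m³ × 10 m/s² × 1150 m = 2.093×10^7 Pa = 20.93 MPa
shale: 2390 kg/m³ × 10 m/s² × 7050 m = 1.685×10^8 Pa = 168.5 MPa
mudstone: 2402 kg/m³ × 10 m/s² × 5150 m = 1.237×10^8 Pa = 123.7 MPa
coal seam: 1410 kg/m³ × 10 m/s² × 60 m = 8.460×10^5 Pa = 0.8460 MPa
Total = 20.93 + 168.5 + 123.7 + 0.8460 = 313.97 MPa
Pore pressure P_p = λ·σ_v = 0.78 × 314.0 MPa = 244.9 MPa
Effective stress σ' = σ_v − P_p = 314.0 − 244.9 = 69.074 MPa = 0.069074 GPa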